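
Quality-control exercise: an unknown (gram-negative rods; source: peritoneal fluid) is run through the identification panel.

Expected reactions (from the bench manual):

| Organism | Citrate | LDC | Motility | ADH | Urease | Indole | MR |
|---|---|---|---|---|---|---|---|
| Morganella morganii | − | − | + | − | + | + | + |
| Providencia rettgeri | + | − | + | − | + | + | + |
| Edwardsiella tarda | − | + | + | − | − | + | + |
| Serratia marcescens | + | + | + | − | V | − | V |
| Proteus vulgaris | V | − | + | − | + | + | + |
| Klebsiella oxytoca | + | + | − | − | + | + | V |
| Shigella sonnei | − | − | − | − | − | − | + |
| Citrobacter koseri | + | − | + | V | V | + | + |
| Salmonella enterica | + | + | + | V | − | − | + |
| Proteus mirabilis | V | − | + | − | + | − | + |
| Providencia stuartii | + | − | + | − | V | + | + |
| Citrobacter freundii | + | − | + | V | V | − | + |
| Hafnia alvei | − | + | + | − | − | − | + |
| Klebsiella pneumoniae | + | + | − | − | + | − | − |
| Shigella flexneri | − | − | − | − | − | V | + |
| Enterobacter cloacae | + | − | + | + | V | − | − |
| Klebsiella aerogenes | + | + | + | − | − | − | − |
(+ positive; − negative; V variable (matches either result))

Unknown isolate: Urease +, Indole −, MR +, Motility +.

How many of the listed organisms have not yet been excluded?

3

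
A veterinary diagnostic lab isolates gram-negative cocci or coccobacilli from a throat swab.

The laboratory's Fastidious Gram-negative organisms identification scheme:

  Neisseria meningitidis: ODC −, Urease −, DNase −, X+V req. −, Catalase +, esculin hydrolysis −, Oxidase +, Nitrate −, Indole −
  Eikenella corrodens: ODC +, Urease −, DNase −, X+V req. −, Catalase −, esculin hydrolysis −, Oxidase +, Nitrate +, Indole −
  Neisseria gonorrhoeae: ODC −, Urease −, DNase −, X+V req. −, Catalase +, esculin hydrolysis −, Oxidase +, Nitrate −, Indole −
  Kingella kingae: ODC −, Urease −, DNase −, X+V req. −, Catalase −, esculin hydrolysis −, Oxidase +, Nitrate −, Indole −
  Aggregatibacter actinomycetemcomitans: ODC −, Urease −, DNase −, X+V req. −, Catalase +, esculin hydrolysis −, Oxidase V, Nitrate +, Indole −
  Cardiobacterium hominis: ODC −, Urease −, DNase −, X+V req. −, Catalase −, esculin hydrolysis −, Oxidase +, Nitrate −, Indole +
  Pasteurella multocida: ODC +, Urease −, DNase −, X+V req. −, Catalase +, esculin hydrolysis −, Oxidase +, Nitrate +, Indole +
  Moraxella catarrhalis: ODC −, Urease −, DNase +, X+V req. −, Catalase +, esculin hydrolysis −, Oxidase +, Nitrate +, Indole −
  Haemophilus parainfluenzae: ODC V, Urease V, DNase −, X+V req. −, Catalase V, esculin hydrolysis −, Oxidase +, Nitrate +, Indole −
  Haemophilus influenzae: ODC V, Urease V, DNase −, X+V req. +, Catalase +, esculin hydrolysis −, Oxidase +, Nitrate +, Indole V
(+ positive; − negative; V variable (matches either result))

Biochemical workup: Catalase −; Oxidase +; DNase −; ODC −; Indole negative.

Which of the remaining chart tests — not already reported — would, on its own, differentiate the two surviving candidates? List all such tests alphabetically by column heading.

Nitrate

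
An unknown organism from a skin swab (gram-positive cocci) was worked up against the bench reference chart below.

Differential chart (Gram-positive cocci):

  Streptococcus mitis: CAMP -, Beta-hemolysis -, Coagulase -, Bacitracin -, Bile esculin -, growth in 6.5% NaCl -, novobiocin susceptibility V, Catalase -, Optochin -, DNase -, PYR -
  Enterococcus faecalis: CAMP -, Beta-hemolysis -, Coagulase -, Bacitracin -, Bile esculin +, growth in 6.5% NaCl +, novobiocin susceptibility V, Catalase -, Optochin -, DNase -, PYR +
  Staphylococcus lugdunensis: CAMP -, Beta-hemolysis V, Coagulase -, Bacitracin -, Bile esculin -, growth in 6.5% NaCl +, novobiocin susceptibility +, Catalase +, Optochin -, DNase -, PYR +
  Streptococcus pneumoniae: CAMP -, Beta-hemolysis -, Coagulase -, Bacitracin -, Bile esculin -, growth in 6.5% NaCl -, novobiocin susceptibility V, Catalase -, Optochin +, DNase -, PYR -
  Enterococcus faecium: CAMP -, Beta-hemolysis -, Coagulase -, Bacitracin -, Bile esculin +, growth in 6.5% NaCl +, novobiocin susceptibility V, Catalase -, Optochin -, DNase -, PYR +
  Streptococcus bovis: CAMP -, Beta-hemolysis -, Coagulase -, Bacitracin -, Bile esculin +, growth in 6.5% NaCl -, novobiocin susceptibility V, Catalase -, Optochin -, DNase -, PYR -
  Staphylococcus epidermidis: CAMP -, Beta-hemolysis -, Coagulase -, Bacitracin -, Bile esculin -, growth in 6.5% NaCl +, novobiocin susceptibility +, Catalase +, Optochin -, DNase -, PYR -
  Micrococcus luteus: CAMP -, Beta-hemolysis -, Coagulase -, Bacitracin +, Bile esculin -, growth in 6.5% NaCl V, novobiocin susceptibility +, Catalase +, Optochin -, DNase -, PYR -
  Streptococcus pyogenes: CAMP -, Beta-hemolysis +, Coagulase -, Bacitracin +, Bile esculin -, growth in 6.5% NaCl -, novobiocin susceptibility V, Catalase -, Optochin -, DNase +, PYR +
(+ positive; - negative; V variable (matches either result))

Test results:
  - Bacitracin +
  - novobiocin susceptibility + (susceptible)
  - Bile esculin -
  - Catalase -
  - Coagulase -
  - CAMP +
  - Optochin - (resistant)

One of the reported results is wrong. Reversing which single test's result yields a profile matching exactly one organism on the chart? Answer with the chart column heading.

CAMP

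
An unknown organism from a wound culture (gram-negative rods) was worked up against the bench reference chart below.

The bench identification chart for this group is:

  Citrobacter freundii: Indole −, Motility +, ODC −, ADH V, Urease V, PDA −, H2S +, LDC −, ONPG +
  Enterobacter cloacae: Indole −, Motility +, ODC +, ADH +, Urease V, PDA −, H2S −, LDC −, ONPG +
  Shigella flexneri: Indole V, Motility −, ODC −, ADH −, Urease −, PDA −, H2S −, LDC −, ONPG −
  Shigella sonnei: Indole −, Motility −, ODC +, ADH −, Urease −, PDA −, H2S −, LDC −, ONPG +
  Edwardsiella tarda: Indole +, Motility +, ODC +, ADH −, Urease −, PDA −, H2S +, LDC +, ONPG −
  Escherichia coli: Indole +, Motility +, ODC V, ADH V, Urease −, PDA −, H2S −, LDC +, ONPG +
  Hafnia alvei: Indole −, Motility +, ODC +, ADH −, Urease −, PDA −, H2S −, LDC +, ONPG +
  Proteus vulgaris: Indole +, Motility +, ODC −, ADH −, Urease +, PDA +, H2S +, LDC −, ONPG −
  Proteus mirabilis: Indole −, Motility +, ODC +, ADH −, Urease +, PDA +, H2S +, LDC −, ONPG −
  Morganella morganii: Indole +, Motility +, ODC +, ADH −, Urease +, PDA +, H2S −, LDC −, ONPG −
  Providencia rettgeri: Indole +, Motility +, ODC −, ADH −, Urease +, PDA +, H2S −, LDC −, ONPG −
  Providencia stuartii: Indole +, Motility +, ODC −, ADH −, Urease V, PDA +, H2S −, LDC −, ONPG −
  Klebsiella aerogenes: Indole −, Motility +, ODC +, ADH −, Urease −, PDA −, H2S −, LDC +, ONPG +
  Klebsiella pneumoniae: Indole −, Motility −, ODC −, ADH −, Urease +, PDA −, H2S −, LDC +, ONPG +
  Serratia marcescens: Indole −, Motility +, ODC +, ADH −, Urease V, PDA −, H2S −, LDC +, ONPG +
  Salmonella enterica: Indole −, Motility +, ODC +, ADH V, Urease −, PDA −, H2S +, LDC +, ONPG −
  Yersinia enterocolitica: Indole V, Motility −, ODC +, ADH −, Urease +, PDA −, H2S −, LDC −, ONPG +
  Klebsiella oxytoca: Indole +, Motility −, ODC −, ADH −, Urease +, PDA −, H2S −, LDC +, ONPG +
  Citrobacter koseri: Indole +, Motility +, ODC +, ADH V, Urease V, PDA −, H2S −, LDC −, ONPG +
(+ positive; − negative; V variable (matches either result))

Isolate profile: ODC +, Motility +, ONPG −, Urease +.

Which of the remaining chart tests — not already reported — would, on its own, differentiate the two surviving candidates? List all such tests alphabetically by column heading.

H2S, Indole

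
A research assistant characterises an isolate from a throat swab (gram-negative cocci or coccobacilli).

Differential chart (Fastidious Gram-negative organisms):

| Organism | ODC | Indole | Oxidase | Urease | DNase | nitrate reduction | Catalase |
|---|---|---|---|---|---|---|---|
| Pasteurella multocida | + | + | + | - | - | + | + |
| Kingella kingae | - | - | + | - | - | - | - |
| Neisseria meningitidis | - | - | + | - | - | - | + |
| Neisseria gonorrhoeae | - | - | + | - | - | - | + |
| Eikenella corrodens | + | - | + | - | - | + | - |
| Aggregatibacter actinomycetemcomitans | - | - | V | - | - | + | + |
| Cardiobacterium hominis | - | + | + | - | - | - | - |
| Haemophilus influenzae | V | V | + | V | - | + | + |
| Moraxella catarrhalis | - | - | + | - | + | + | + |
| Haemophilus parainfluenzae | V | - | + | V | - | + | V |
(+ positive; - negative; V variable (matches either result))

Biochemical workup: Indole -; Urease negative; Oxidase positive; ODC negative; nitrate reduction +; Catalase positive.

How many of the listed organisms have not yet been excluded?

4

Catalase +: excludes Kingella kingae, Eikenella corrodens, Cardiobacterium hominis — 7 left.
ODC -: excludes Pasteurella multocida — 6 left.
Urease -: all 6 remaining candidates are consistent.
Indole -: all 6 remaining candidates are consistent.
nitrate reduction +: excludes Neisseria meningitidis, Neisseria gonorrhoeae — 4 left.
Oxidase +: all 4 remaining candidates are consistent.
Still consistent: Aggregatibacter actinomycetemcomitans, Haemophilus influenzae, Haemophilus parainfluenzae, Moraxella catarrhalis.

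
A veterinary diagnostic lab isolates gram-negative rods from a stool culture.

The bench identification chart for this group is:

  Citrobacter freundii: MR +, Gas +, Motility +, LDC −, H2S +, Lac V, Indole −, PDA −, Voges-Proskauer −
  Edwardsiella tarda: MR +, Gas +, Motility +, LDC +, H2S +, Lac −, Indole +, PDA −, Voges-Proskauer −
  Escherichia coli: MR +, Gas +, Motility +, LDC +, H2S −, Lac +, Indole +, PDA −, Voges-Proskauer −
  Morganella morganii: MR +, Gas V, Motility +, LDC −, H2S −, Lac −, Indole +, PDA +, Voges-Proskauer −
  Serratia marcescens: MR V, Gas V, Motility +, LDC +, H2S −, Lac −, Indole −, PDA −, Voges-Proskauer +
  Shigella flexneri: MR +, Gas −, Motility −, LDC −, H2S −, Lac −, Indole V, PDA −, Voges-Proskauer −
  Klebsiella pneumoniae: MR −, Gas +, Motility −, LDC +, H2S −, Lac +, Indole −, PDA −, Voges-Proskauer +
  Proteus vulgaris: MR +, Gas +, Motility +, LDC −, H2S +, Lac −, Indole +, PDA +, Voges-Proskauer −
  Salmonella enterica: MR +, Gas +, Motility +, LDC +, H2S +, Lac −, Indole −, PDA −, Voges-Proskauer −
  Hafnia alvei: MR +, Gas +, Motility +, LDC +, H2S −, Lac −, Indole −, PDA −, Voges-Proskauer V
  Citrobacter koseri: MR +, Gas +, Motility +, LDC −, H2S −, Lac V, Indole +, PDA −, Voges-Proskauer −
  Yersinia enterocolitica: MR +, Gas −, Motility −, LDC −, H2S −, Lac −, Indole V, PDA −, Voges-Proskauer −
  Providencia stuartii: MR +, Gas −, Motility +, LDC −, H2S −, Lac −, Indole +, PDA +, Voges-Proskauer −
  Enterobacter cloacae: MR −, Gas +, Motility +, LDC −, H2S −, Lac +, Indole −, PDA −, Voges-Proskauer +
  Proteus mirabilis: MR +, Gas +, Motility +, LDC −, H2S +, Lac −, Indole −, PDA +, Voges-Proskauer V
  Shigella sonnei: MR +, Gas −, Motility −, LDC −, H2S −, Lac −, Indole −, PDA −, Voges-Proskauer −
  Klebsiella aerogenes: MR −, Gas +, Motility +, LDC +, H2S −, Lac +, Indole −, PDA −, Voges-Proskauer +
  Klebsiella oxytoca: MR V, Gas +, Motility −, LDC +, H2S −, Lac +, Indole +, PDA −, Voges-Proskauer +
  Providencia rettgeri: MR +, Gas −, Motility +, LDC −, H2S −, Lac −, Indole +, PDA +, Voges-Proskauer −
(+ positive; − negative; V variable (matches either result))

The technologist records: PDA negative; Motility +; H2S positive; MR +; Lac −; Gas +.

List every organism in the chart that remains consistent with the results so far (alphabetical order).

Citrobacter freundii, Edwardsiella tarda, Salmonella enterica

H2S +: excludes 14 organisms — 5 left.
Lac −: all 5 remaining candidates are consistent.
Motility +: all 5 remaining candidates are consistent.
MR +: all 5 remaining candidates are consistent.
Gas +: all 5 remaining candidates are consistent.
PDA −: excludes Proteus vulgaris, Proteus mirabilis — 3 left.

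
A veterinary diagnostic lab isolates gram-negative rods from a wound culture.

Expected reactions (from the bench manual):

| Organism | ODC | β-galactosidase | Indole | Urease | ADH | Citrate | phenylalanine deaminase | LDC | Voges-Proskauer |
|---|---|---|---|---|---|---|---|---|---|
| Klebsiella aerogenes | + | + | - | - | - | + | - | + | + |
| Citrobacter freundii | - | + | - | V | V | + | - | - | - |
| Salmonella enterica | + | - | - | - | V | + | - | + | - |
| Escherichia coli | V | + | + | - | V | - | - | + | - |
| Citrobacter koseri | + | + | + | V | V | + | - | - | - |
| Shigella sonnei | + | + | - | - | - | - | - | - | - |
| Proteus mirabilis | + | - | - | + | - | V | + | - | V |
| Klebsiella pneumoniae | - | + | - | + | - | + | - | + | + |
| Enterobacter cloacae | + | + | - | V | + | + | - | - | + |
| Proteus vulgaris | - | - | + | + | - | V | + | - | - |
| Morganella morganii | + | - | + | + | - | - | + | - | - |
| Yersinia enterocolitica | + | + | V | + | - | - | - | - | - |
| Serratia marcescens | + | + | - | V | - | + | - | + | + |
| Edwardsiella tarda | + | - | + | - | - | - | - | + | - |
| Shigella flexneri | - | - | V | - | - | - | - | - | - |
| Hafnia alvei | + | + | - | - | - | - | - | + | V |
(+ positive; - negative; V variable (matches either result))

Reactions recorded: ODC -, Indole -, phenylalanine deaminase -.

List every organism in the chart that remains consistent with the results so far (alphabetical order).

Citrobacter freundii, Klebsiella pneumoniae, Shigella flexneri

ODC -: excludes 11 organisms — 5 left.
Indole -: excludes Escherichia coli, Proteus vulgaris — 3 left.
phenylalanine deaminase -: all 3 remaining candidates are consistent.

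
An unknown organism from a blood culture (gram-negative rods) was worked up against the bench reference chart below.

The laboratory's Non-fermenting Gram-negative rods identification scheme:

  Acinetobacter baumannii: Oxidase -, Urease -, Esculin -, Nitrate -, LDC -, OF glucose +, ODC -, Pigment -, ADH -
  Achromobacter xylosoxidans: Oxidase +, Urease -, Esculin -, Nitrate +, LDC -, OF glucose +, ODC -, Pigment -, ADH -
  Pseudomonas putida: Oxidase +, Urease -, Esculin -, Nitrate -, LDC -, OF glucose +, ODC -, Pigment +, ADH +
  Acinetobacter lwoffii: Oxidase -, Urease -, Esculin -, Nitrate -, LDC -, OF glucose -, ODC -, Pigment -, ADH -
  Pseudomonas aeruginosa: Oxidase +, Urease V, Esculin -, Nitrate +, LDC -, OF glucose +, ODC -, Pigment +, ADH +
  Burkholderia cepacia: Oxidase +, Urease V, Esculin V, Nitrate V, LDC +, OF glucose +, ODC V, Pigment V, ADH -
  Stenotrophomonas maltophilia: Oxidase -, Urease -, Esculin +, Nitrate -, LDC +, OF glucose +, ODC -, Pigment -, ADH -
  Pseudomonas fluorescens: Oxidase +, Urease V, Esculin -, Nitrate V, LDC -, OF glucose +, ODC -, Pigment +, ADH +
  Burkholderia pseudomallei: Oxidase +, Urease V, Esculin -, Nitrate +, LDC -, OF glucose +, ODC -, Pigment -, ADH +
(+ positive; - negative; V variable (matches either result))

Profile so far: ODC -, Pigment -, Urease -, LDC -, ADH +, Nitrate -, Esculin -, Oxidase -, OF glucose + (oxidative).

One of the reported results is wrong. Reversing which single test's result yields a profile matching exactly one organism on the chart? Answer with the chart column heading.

As reported, no row in the chart matches all 9 reactions.
Reversing ADH (to -) → unique match: Acinetobacter baumannii.
Reversing LDC → still no organism matches.
Reversing Esculin → still no organism matches.
Reversing Nitrate → still no organism matches.
Reversing ODC → still no organism matches.
Reversing OF glucose → still no organism matches.
Reversing Urease → still no organism matches.
Reversing Oxidase → still no organism matches.
Reversing Pigment → still no organism matches.

ADH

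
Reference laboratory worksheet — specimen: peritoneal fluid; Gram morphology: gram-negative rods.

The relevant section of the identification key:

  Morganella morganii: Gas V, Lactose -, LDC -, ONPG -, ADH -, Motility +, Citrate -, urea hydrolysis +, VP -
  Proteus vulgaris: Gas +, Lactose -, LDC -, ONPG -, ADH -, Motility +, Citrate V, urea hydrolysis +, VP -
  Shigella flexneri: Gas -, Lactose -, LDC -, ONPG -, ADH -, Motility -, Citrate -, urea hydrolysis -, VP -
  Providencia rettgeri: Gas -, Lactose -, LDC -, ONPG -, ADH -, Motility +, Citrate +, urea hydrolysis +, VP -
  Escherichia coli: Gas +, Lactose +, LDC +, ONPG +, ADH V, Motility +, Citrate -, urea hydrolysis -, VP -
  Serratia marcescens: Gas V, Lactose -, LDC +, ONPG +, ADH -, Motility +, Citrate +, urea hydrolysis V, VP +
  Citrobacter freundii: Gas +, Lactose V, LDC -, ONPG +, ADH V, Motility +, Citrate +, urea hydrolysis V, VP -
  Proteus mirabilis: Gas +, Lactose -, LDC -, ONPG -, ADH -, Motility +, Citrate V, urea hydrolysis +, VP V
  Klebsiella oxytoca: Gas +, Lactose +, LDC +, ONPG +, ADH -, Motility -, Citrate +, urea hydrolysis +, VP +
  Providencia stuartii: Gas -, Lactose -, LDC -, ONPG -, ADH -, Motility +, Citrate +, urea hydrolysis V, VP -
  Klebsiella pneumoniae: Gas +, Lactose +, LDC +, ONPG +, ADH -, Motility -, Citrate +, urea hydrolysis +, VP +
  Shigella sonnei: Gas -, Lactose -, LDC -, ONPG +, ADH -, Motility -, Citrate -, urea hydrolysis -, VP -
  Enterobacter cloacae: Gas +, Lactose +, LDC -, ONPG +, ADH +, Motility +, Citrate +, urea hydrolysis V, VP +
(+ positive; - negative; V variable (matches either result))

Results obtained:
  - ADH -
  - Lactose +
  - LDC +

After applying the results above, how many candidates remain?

3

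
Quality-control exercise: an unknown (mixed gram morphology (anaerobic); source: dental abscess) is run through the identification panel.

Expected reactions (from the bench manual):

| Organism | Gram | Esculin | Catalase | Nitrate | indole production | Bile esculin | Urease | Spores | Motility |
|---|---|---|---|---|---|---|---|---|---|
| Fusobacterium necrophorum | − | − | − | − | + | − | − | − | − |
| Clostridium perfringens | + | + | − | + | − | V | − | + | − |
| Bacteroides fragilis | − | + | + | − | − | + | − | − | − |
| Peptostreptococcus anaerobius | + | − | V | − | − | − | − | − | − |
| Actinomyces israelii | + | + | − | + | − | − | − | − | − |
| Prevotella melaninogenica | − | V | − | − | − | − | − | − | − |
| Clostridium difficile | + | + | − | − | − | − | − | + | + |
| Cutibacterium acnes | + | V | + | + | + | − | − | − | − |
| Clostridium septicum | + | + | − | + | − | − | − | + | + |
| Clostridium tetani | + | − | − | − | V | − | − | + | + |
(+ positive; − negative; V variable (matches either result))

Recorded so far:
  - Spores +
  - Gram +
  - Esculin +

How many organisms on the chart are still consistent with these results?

3

Gram +: excludes Fusobacterium necrophorum, Bacteroides fragilis, Prevotella melaninogenica — 7 left.
Esculin +: excludes Peptostreptococcus anaerobius, Clostridium tetani — 5 left.
Spores +: excludes Actinomyces israelii, Cutibacterium acnes — 3 left.
Still consistent: Clostridium difficile, Clostridium perfringens, Clostridium septicum.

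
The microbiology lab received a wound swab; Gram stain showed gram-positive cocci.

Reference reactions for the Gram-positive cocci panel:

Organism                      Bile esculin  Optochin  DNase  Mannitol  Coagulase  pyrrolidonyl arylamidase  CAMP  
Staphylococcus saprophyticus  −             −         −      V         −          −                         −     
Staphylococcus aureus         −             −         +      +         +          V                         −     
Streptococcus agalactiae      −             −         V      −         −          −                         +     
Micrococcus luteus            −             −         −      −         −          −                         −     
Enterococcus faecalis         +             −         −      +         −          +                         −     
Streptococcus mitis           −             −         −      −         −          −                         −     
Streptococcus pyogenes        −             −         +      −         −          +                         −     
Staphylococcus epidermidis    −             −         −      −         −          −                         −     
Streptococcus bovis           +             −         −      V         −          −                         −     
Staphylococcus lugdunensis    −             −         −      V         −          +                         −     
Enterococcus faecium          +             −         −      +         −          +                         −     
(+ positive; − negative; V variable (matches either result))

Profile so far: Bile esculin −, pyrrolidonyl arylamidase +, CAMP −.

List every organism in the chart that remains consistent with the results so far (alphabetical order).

Staphylococcus aureus, Staphylococcus lugdunensis, Streptococcus pyogenes

Bile esculin −: excludes Enterococcus faecalis, Streptococcus bovis, Enterococcus faecium — 8 left.
pyrrolidonyl arylamidase +: excludes 5 organisms — 3 left.
CAMP −: all 3 remaining candidates are consistent.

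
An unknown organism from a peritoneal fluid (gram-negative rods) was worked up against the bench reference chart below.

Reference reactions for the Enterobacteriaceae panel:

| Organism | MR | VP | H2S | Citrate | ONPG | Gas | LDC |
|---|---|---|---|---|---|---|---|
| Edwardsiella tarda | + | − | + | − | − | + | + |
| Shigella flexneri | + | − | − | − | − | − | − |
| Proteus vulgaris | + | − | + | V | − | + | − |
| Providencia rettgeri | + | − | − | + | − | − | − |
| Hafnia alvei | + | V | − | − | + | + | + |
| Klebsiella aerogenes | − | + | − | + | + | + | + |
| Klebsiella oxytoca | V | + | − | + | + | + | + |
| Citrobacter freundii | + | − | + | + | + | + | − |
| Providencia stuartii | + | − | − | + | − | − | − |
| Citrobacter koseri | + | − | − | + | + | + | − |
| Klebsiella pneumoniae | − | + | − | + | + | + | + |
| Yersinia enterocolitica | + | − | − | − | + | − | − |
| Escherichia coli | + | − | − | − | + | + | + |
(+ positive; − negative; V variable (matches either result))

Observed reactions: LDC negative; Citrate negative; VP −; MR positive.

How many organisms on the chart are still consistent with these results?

3

Citrate −: excludes 7 organisms — 6 left.
MR +: all 6 remaining candidates are consistent.
VP −: all 6 remaining candidates are consistent.
LDC −: excludes Edwardsiella tarda, Hafnia alvei, Escherichia coli — 3 left.
Still consistent: Proteus vulgaris, Shigella flexneri, Yersinia enterocolitica.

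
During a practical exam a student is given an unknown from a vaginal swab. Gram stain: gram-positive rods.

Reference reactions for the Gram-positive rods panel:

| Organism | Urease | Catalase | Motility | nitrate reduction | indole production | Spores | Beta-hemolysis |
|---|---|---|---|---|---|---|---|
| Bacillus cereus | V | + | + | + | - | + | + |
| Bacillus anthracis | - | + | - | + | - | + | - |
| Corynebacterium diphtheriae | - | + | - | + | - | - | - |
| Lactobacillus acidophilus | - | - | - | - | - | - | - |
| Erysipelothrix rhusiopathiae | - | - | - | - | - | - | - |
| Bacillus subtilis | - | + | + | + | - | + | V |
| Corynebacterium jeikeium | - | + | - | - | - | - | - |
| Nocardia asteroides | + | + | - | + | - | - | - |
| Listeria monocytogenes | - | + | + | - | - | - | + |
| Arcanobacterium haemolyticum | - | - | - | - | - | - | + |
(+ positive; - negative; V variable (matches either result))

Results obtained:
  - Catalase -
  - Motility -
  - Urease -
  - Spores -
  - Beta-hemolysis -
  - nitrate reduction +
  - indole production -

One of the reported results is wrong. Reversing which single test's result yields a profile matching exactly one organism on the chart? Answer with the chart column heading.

Catalase

As reported, no row in the chart matches all 7 reactions.
Reversing indole production → still no organism matches.
Reversing Catalase (to +) → unique match: Corynebacterium diphtheriae.
Reversing nitrate reduction → 2 organisms match (not unique).
Reversing Spores → still no organism matches.
Reversing Motility → still no organism matches.
Reversing Beta-hemolysis → still no organism matches.
Reversing Urease → still no organism matches.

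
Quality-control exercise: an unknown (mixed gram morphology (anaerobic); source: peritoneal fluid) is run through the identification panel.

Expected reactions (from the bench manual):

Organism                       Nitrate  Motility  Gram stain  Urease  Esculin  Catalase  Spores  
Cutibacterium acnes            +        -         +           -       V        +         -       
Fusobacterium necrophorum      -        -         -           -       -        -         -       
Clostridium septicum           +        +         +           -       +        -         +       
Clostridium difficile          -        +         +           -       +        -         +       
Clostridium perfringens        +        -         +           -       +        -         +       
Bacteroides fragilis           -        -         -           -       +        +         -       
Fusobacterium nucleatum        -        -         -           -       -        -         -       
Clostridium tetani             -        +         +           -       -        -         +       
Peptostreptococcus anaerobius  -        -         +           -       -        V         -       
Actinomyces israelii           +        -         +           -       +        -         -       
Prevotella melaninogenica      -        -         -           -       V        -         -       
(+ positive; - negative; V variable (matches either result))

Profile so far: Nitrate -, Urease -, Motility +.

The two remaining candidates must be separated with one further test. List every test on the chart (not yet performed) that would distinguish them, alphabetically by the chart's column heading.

Nitrate -: excludes Cutibacterium acnes, Clostridium septicum, Clostridium perfringens, Actinomyces israelii — 7 left.
Urease -: all 7 remaining candidates are consistent.
Motility +: excludes 5 organisms — 2 left.
Two candidates remain: Clostridium difficile and Clostridium tetani.
  Gram stain: + vs + — same for both, does not separate.
  Esculin: Clostridium difficile +, Clostridium tetani - — discriminates.
  Catalase: - vs - — same for both, does not separate.
  Spores: + vs + — same for both, does not separate.

Esculin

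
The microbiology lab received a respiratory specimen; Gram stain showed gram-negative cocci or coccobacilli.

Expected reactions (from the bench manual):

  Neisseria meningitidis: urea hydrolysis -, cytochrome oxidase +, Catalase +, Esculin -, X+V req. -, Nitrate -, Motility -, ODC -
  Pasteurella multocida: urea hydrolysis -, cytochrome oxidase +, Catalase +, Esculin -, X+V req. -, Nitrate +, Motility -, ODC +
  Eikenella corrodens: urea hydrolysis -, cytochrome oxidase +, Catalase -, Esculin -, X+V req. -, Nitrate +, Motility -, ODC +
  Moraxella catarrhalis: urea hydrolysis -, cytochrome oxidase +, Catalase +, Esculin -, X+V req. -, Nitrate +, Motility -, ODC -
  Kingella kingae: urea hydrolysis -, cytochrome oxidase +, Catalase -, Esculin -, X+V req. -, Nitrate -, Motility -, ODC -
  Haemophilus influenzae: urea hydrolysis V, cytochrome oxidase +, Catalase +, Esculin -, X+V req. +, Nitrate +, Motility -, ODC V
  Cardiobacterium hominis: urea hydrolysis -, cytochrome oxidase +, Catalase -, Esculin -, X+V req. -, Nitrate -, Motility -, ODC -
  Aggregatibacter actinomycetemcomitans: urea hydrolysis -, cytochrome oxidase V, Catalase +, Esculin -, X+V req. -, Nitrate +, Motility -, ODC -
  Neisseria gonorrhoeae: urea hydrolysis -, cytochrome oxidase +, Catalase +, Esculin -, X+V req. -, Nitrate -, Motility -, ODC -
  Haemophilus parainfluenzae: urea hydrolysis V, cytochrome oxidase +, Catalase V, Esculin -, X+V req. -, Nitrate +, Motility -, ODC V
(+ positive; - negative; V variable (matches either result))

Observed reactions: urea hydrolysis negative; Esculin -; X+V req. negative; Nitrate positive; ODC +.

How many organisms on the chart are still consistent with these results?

Nitrate +: excludes Neisseria meningitidis, Kingella kingae, Cardiobacterium hominis, Neisseria gonorrhoeae — 6 left.
ODC +: excludes Moraxella catarrhalis, Aggregatibacter actinomycetemcomitans — 4 left.
urea hydrolysis -: all 4 remaining candidates are consistent.
Esculin -: all 4 remaining candidates are consistent.
X+V req. -: excludes Haemophilus influenzae — 3 left.
Still consistent: Eikenella corrodens, Haemophilus parainfluenzae, Pasteurella multocida.

3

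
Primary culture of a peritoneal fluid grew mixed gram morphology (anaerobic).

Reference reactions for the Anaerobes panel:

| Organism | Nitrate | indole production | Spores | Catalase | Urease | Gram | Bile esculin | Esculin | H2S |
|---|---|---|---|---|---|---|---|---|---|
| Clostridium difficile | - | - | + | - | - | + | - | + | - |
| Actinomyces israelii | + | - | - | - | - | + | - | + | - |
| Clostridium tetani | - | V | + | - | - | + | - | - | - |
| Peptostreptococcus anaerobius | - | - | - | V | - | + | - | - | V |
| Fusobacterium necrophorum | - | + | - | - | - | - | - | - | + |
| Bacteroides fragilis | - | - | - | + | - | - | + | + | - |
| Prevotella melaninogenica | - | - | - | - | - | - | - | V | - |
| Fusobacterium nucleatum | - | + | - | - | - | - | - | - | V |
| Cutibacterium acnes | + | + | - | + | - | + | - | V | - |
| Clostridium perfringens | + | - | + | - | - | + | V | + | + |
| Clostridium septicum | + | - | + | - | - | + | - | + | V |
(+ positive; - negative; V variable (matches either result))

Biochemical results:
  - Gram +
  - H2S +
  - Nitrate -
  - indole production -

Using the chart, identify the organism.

Gram +: excludes Fusobacterium necrophorum, Bacteroides fragilis, Prevotella melaninogenica, Fusobacterium nucleatum — 7 left.
Nitrate -: excludes Actinomyces israelii, Cutibacterium acnes, Clostridium perfringens, Clostridium septicum — 3 left.
H2S +: excludes Clostridium difficile, Clostridium tetani — 1 left.
indole production -: the one remaining candidate is consistent.

Peptostreptococcus anaerobius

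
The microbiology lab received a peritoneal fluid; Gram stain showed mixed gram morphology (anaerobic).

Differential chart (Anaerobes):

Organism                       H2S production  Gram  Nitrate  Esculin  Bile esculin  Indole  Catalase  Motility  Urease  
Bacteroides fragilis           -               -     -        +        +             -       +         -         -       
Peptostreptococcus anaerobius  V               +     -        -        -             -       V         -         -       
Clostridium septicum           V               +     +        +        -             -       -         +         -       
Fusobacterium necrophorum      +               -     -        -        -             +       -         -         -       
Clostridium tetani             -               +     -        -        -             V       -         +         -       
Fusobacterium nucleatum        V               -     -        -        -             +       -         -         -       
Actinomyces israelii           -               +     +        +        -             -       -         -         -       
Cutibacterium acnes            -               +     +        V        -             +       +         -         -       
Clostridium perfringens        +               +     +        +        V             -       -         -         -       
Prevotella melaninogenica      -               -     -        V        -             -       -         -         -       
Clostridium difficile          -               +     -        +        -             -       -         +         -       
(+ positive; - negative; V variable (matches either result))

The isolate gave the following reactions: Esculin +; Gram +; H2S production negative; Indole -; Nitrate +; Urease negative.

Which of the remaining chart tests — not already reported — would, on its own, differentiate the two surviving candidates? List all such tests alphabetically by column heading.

Motility

Urease -: all 11 remaining candidates are consistent.
Gram +: excludes Bacteroides fragilis, Fusobacterium necrophorum, Fusobacterium nucleatum, Prevotella melaninogenica — 7 left.
Nitrate +: excludes Peptostreptococcus anaerobius, Clostridium tetani, Clostridium difficile — 4 left.
Esculin +: all 4 remaining candidates are consistent.
H2S production -: excludes Clostridium perfringens — 3 left.
Indole -: excludes Cutibacterium acnes — 2 left.
Two candidates remain: Actinomyces israelii and Clostridium septicum.
  Bile esculin: - vs - — same for both, does not separate.
  Catalase: - vs - — same for both, does not separate.
  Motility: Actinomyces israelii -, Clostridium septicum + — discriminates.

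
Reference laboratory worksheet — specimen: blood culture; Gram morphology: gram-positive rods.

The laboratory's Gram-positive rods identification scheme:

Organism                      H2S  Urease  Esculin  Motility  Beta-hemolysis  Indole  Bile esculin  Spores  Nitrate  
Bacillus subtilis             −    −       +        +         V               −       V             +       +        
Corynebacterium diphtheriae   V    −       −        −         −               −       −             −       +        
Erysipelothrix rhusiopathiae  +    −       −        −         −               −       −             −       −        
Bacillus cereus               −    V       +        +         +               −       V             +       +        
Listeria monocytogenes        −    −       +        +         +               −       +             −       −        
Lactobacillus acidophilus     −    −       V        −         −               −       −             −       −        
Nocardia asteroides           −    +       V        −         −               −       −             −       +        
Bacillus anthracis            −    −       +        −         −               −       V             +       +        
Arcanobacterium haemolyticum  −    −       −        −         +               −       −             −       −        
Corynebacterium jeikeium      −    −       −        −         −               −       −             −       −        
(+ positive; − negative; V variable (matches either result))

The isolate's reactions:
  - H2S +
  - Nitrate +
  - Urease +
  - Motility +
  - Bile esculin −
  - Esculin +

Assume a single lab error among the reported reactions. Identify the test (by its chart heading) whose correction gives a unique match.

As reported, no row in the chart matches all 6 reactions.
Reversing Esculin → still no organism matches.
Reversing Bile esculin → still no organism matches.
Reversing Motility → still no organism matches.
Reversing Nitrate → still no organism matches.
Reversing Urease → still no organism matches.
Reversing H2S (to −) → unique match: Bacillus cereus.

H2S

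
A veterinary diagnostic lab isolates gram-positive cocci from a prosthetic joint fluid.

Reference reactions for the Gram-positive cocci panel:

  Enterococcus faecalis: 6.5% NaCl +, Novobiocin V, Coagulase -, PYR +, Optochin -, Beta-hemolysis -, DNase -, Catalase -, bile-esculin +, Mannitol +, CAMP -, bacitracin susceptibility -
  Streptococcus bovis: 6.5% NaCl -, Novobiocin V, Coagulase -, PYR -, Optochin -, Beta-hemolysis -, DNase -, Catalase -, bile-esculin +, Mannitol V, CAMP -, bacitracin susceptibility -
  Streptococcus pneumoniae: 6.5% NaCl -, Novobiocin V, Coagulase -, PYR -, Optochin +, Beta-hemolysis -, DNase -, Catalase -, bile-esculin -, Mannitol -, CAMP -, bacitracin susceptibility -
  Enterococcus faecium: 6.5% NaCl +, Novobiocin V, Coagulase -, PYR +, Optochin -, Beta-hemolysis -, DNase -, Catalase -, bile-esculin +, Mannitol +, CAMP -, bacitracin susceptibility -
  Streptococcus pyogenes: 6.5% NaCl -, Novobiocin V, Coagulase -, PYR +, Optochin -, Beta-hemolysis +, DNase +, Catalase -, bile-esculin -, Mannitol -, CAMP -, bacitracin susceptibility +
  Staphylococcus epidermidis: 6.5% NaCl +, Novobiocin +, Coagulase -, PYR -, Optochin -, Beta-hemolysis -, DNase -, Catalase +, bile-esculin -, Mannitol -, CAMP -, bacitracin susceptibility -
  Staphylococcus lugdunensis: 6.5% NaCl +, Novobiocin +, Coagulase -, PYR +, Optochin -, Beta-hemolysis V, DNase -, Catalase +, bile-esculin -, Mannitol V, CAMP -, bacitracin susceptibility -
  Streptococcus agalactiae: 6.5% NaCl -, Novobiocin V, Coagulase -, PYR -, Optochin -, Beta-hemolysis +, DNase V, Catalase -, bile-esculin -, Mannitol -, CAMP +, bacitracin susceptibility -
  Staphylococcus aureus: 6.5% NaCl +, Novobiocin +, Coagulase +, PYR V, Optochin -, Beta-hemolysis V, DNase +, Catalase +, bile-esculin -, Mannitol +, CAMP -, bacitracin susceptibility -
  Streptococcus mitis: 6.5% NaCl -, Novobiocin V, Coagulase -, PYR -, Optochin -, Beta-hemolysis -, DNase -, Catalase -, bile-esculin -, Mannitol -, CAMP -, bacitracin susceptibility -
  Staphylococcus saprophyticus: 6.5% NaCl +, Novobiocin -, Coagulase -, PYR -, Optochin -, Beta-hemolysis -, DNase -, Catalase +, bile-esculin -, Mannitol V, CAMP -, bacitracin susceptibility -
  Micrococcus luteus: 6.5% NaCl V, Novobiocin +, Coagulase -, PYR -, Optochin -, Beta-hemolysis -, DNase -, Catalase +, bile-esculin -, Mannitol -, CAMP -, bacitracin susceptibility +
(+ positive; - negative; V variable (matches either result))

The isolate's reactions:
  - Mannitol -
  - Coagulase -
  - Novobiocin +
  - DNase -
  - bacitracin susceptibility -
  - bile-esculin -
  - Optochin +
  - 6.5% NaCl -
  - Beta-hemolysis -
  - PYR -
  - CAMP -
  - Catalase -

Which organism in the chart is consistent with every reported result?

Streptococcus pneumoniae

PYR -: excludes Enterococcus faecalis, Enterococcus faecium, Streptococcus pyogenes, Staphylococcus lugdunensis — 8 left.
Mannitol -: excludes Staphylococcus aureus — 7 left.
Beta-hemolysis -: excludes Streptococcus agalactiae — 6 left.
bacitracin susceptibility -: excludes Micrococcus luteus — 5 left.
Optochin +: excludes Streptococcus bovis, Staphylococcus epidermidis, Streptococcus mitis, Staphylococcus saprophyticus — 1 left.
bile-esculin -: the one remaining candidate is consistent.
CAMP -: the one remaining candidate is consistent.
Novobiocin +: the one remaining candidate is consistent.
6.5% NaCl -: the one remaining candidate is consistent.
Coagulase -: the one remaining candidate is consistent.
DNase -: the one remaining candidate is consistent.
Catalase -: the one remaining candidate is consistent.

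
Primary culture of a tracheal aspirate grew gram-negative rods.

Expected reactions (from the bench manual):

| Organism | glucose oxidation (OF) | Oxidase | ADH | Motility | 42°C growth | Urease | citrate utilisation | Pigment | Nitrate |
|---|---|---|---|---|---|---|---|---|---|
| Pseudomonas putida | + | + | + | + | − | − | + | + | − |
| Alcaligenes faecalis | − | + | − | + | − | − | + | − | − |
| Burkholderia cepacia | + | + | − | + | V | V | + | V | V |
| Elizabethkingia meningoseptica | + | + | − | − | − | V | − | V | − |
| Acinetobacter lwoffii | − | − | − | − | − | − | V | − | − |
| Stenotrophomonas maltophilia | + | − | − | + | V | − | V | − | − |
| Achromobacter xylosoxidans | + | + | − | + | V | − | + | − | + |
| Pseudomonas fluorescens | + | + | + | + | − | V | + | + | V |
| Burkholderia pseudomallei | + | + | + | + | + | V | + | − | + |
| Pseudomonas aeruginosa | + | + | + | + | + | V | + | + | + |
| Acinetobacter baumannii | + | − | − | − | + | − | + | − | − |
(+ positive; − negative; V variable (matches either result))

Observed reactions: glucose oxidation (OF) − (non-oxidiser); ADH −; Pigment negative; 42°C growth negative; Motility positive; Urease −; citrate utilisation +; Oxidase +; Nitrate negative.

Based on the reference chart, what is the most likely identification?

Alcaligenes faecalis

Oxidase +: excludes Acinetobacter lwoffii, Stenotrophomonas maltophilia, Acinetobacter baumannii — 8 left.
Motility +: excludes Elizabethkingia meningoseptica — 7 left.
42°C growth −: excludes Burkholderia pseudomallei, Pseudomonas aeruginosa — 5 left.
glucose oxidation (OF) −: excludes Pseudomonas putida, Burkholderia cepacia, Achromobacter xylosoxidans, Pseudomonas fluorescens — 1 left.
Pigment −: the one remaining candidate is consistent.
Nitrate −: the one remaining candidate is consistent.
citrate utilisation +: the one remaining candidate is consistent.
ADH −: the one remaining candidate is consistent.
Urease −: the one remaining candidate is consistent.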